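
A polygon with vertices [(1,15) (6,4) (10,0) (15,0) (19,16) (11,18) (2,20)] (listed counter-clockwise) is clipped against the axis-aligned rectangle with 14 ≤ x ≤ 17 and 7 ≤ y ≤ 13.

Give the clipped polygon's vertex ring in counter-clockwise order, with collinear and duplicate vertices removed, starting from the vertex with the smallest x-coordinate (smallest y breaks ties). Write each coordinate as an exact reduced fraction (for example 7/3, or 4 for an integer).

Clipped polygon: [(14,7) (67/4,7) (17,8) (17,13) (14,13)]

1. After x ≥ 14: [(14,0) (15,0) (19,16) (14,69/4)]
2. After x ≤ 17: [(14,0) (15,0) (17,8) (17,33/2) (14,69/4)]
3. After y ≥ 7: [(14,7) (67/4,7) (17,8) (17,33/2) (14,69/4)]
4. After y ≤ 13: [(14,13) (14,7) (67/4,7) (17,8) (17,13)]
5. Canonical ring: [(14,7) (67/4,7) (17,8) (17,13) (14,13)]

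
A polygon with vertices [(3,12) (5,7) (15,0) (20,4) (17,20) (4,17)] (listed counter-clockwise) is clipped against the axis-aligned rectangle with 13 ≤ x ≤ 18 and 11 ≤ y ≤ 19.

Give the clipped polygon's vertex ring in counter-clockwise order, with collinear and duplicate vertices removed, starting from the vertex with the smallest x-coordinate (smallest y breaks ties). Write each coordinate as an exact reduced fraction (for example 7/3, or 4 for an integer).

1. After x ≥ 13: [(13,7/5) (15,0) (20,4) (17,20) (13,248/13)]
2. After x ≤ 18: [(13,7/5) (15,0) (18,12/5) (18,44/3) (17,20) (13,248/13)]
3. After y ≥ 11: [(13,11) (18,11) (18,44/3) (17,20) (13,248/13)]
4. After y ≤ 19: [(13,19) (13,11) (18,11) (18,44/3) (275/16,19)]
5. Canonical ring: [(13,11) (18,11) (18,44/3) (275/16,19) (13,19)]

Clipped polygon: [(13,11) (18,11) (18,44/3) (275/16,19) (13,19)]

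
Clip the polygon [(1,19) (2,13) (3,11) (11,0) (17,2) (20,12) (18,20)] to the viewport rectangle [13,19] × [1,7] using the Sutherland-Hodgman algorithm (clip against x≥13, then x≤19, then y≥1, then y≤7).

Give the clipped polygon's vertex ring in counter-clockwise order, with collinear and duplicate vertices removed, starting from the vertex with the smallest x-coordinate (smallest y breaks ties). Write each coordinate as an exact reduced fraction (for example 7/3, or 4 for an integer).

1. After x ≥ 13: [(13,335/17) (13,2/3) (17,2) (20,12) (18,20)]
2. After x ≤ 19: [(13,335/17) (13,2/3) (17,2) (19,26/3) (19,16) (18,20)]
3. After y ≥ 1: [(13,335/17) (13,1) (14,1) (17,2) (19,26/3) (19,16) (18,20)]
4. After y ≤ 7: [(13,7) (13,1) (14,1) (17,2) (37/2,7)]
5. Canonical ring: [(13,1) (14,1) (17,2) (37/2,7) (13,7)]

Clipped polygon: [(13,1) (14,1) (17,2) (37/2,7) (13,7)]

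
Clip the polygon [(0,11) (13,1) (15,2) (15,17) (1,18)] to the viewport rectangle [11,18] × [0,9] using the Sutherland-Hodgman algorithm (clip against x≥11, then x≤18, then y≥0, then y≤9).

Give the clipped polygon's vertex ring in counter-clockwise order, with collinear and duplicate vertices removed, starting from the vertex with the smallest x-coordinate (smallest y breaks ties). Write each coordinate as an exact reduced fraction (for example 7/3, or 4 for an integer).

1. After x ≥ 11: [(11,33/13) (13,1) (15,2) (15,17) (11,121/7)]
2. After x ≤ 18: [(11,33/13) (13,1) (15,2) (15,17) (11,121/7)]
3. After y ≥ 0: [(11,33/13) (13,1) (15,2) (15,17) (11,121/7)]
4. After y ≤ 9: [(11,9) (11,33/13) (13,1) (15,2) (15,9)]
5. Canonical ring: [(11,33/13) (13,1) (15,2) (15,9) (11,9)]

Clipped polygon: [(11,33/13) (13,1) (15,2) (15,9) (11,9)]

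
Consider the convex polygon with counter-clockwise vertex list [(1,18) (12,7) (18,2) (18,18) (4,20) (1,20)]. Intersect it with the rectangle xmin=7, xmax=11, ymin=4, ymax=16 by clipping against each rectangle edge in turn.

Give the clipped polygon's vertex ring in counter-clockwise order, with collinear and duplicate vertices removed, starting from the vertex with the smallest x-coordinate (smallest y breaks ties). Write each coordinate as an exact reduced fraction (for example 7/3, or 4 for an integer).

1. After x ≥ 7: [(7,12) (12,7) (18,2) (18,18) (7,137/7)]
2. After x ≤ 11: [(7,12) (11,8) (11,19) (7,137/7)]
3. After y ≥ 4: [(7,12) (11,8) (11,19) (7,137/7)]
4. After y ≤ 16: [(7,16) (7,12) (11,8) (11,16)]
5. Canonical ring: [(7,12) (11,8) (11,16) (7,16)]

Clipped polygon: [(7,12) (11,8) (11,16) (7,16)]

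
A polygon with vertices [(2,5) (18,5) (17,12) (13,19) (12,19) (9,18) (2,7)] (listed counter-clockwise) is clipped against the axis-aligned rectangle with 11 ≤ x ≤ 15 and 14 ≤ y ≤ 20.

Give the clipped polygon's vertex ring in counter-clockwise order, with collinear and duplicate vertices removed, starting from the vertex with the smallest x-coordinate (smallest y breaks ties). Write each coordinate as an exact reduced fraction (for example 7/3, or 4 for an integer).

1. After x ≥ 11: [(11,5) (18,5) (17,12) (13,19) (12,19) (11,56/3)]
2. After x ≤ 15: [(11,5) (15,5) (15,31/2) (13,19) (12,19) (11,56/3)]
3. After y ≥ 14: [(11,14) (15,14) (15,31/2) (13,19) (12,19) (11,56/3)]
4. After y ≤ 20: [(11,14) (15,14) (15,31/2) (13,19) (12,19) (11,56/3)]
5. Canonical ring: [(11,14) (15,14) (15,31/2) (13,19) (12,19) (11,56/3)]

Clipped polygon: [(11,14) (15,14) (15,31/2) (13,19) (12,19) (11,56/3)]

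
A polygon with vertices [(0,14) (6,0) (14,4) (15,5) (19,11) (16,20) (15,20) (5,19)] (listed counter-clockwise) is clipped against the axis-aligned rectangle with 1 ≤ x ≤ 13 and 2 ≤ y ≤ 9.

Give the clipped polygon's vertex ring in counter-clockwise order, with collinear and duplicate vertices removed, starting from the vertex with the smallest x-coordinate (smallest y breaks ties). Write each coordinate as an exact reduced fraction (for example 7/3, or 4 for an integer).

1. After x ≥ 1: [(1,15) (1,35/3) (6,0) (14,4) (15,5) (19,11) (16,20) (15,20) (5,19)]
2. After x ≤ 13: [(1,15) (1,35/3) (6,0) (13,7/2) (13,99/5) (5,19)]
3. After y ≥ 2: [(1,15) (1,35/3) (36/7,2) (10,2) (13,7/2) (13,99/5) (5,19)]
4. After y ≤ 9: [(15/7,9) (36/7,2) (10,2) (13,7/2) (13,9)]
5. Canonical ring: [(15/7,9) (36/7,2) (10,2) (13,7/2) (13,9)]

Clipped polygon: [(15/7,9) (36/7,2) (10,2) (13,7/2) (13,9)]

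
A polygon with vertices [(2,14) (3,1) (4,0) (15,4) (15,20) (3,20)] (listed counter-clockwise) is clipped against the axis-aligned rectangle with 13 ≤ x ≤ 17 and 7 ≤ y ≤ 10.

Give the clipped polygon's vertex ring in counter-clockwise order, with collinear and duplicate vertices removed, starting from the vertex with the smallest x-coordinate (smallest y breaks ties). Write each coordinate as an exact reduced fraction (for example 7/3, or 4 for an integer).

Clipped polygon: [(13,7) (15,7) (15,10) (13,10)]

1. After x ≥ 13: [(13,36/11) (15,4) (15,20) (13,20)]
2. After x ≤ 17: [(13,36/11) (15,4) (15,20) (13,20)]
3. After y ≥ 7: [(13,7) (15,7) (15,20) (13,20)]
4. After y ≤ 10: [(13,10) (13,7) (15,7) (15,10)]
5. Canonical ring: [(13,7) (15,7) (15,10) (13,10)]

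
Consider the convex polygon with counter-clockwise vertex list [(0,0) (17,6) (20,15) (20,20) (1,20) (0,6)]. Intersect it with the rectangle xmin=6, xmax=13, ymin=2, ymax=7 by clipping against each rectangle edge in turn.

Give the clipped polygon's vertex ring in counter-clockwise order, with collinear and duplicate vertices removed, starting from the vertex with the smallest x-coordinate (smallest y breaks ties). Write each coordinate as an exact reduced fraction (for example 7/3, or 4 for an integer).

1. After x ≥ 6: [(6,36/17) (17,6) (20,15) (20,20) (6,20)]
2. After x ≤ 13: [(6,36/17) (13,78/17) (13,20) (6,20)]
3. After y ≥ 2: [(6,36/17) (13,78/17) (13,20) (6,20)]
4. After y ≤ 7: [(6,7) (6,36/17) (13,78/17) (13,7)]
5. Canonical ring: [(6,36/17) (13,78/17) (13,7) (6,7)]

Clipped polygon: [(6,36/17) (13,78/17) (13,7) (6,7)]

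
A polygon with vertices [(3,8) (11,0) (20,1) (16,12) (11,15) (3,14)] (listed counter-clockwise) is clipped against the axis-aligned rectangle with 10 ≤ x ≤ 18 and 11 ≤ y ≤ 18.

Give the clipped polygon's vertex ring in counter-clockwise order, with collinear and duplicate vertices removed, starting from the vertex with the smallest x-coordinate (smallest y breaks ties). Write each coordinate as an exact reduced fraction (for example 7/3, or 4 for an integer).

Clipped polygon: [(10,11) (180/11,11) (16,12) (11,15) (10,119/8)]

1. After x ≥ 10: [(10,1) (11,0) (20,1) (16,12) (11,15) (10,119/8)]
2. After x ≤ 18: [(10,1) (11,0) (18,7/9) (18,13/2) (16,12) (11,15) (10,119/8)]
3. After y ≥ 11: [(10,11) (180/11,11) (16,12) (11,15) (10,119/8)]
4. After y ≤ 18: [(10,11) (180/11,11) (16,12) (11,15) (10,119/8)]
5. Canonical ring: [(10,11) (180/11,11) (16,12) (11,15) (10,119/8)]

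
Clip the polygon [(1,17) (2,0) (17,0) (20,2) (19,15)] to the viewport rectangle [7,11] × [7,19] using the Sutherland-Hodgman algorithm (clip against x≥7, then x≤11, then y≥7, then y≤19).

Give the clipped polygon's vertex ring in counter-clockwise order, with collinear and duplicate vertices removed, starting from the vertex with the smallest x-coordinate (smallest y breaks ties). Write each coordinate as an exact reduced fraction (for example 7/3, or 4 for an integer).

Clipped polygon: [(7,7) (11,7) (11,143/9) (7,49/3)]

1. After x ≥ 7: [(7,49/3) (7,0) (17,0) (20,2) (19,15)]
2. After x ≤ 11: [(11,143/9) (7,49/3) (7,0) (11,0)]
3. After y ≥ 7: [(11,7) (11,143/9) (7,49/3) (7,7)]
4. After y ≤ 19: [(11,7) (11,143/9) (7,49/3) (7,7)]
5. Canonical ring: [(7,7) (11,7) (11,143/9) (7,49/3)]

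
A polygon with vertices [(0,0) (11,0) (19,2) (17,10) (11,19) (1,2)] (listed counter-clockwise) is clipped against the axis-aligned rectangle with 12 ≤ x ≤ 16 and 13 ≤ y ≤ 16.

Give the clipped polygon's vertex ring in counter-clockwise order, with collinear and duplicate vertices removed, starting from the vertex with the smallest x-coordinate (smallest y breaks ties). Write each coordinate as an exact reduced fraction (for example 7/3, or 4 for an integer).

Clipped polygon: [(12,13) (15,13) (13,16) (12,16)]

1. After x ≥ 12: [(12,1/4) (19,2) (17,10) (12,35/2)]
2. After x ≤ 16: [(12,1/4) (16,5/4) (16,23/2) (12,35/2)]
3. After y ≥ 13: [(12,13) (15,13) (12,35/2)]
4. After y ≤ 16: [(12,16) (12,13) (15,13) (13,16)]
5. Canonical ring: [(12,13) (15,13) (13,16) (12,16)]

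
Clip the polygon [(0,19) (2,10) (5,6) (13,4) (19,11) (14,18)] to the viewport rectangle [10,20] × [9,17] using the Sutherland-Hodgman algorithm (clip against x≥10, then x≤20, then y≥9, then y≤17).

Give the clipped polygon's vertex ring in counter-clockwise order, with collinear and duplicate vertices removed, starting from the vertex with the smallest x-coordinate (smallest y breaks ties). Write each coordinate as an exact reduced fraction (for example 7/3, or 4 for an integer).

1. After x ≥ 10: [(10,128/7) (10,19/4) (13,4) (19,11) (14,18)]
2. After x ≤ 20: [(10,128/7) (10,19/4) (13,4) (19,11) (14,18)]
3. After y ≥ 9: [(10,128/7) (10,9) (121/7,9) (19,11) (14,18)]
4. After y ≤ 17: [(10,17) (10,9) (121/7,9) (19,11) (103/7,17)]
5. Canonical ring: [(10,9) (121/7,9) (19,11) (103/7,17) (10,17)]

Clipped polygon: [(10,9) (121/7,9) (19,11) (103/7,17) (10,17)]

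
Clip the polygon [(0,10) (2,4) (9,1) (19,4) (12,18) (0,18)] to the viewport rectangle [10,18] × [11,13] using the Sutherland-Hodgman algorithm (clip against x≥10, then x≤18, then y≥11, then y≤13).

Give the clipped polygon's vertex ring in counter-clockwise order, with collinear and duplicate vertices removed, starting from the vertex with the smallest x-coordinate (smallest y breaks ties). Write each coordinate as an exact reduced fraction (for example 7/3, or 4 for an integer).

Clipped polygon: [(10,11) (31/2,11) (29/2,13) (10,13)]

1. After x ≥ 10: [(10,13/10) (19,4) (12,18) (10,18)]
2. After x ≤ 18: [(10,13/10) (18,37/10) (18,6) (12,18) (10,18)]
3. After y ≥ 11: [(10,11) (31/2,11) (12,18) (10,18)]
4. After y ≤ 13: [(10,13) (10,11) (31/2,11) (29/2,13)]
5. Canonical ring: [(10,11) (31/2,11) (29/2,13) (10,13)]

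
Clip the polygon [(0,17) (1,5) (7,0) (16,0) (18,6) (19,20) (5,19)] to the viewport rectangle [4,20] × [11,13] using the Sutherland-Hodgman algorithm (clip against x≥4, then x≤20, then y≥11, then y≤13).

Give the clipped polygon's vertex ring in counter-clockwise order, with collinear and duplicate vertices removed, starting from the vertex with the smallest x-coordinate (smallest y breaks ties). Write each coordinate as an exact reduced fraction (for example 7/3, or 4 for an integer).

Clipped polygon: [(4,11) (257/14,11) (37/2,13) (4,13)]

1. After x ≥ 4: [(4,93/5) (4,5/2) (7,0) (16,0) (18,6) (19,20) (5,19)]
2. After x ≤ 20: [(4,93/5) (4,5/2) (7,0) (16,0) (18,6) (19,20) (5,19)]
3. After y ≥ 11: [(4,93/5) (4,11) (257/14,11) (19,20) (5,19)]
4. After y ≤ 13: [(4,13) (4,11) (257/14,11) (37/2,13)]
5. Canonical ring: [(4,11) (257/14,11) (37/2,13) (4,13)]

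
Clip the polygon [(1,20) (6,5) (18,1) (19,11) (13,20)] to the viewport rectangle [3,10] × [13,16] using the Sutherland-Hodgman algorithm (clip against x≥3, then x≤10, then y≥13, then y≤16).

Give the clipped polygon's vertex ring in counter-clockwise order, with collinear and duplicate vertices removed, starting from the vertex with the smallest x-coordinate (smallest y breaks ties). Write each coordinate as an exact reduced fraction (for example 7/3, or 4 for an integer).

Clipped polygon: [(3,14) (10/3,13) (10,13) (10,16) (3,16)]

1. After x ≥ 3: [(3,20) (3,14) (6,5) (18,1) (19,11) (13,20)]
2. After x ≤ 10: [(10,20) (3,20) (3,14) (6,5) (10,11/3)]
3. After y ≥ 13: [(10,13) (10,20) (3,20) (3,14) (10/3,13)]
4. After y ≤ 16: [(10,13) (10,16) (3,16) (3,14) (10/3,13)]
5. Canonical ring: [(3,14) (10/3,13) (10,13) (10,16) (3,16)]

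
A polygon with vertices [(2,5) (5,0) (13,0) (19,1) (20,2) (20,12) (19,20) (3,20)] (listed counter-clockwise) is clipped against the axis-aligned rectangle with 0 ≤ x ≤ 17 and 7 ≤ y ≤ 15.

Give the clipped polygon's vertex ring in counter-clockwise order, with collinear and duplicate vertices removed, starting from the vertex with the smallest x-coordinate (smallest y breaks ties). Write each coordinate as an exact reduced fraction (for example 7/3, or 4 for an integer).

1. After x ≥ 0: [(2,5) (5,0) (13,0) (19,1) (20,2) (20,12) (19,20) (3,20)]
2. After x ≤ 17: [(2,5) (5,0) (13,0) (17,2/3) (17,20) (3,20)]
3. After y ≥ 7: [(32/15,7) (17,7) (17,20) (3,20)]
4. After y ≤ 15: [(8/3,15) (32/15,7) (17,7) (17,15)]
5. Canonical ring: [(32/15,7) (17,7) (17,15) (8/3,15)]

Clipped polygon: [(32/15,7) (17,7) (17,15) (8/3,15)]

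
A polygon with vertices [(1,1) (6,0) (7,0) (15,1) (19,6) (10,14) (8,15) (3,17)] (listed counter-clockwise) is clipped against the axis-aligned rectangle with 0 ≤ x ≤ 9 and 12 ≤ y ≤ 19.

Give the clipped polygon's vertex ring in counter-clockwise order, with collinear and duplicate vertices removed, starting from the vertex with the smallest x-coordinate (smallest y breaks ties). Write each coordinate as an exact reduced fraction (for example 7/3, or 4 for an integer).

1. After x ≥ 0: [(1,1) (6,0) (7,0) (15,1) (19,6) (10,14) (8,15) (3,17)]
2. After x ≤ 9: [(1,1) (6,0) (7,0) (9,1/4) (9,29/2) (8,15) (3,17)]
3. After y ≥ 12: [(19/8,12) (9,12) (9,29/2) (8,15) (3,17)]
4. After y ≤ 19: [(19/8,12) (9,12) (9,29/2) (8,15) (3,17)]
5. Canonical ring: [(19/8,12) (9,12) (9,29/2) (8,15) (3,17)]

Clipped polygon: [(19/8,12) (9,12) (9,29/2) (8,15) (3,17)]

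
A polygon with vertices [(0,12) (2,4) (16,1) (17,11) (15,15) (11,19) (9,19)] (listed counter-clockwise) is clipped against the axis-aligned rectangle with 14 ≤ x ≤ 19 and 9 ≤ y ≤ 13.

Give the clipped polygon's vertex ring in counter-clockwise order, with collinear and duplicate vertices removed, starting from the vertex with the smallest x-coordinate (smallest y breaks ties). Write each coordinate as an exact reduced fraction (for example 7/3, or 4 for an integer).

Clipped polygon: [(14,9) (84/5,9) (17,11) (16,13) (14,13)]

1. After x ≥ 14: [(14,10/7) (16,1) (17,11) (15,15) (14,16)]
2. After x ≤ 19: [(14,10/7) (16,1) (17,11) (15,15) (14,16)]
3. After y ≥ 9: [(14,9) (84/5,9) (17,11) (15,15) (14,16)]
4. After y ≤ 13: [(14,13) (14,9) (84/5,9) (17,11) (16,13)]
5. Canonical ring: [(14,9) (84/5,9) (17,11) (16,13) (14,13)]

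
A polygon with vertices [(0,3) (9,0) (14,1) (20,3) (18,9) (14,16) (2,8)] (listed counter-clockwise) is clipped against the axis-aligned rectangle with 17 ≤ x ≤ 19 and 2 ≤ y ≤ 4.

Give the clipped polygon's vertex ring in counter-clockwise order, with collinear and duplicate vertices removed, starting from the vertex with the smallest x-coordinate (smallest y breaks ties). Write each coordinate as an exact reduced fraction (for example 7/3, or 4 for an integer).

Clipped polygon: [(17,2) (19,8/3) (19,4) (17,4)]

1. After x ≥ 17: [(17,2) (20,3) (18,9) (17,43/4)]
2. After x ≤ 19: [(17,2) (19,8/3) (19,6) (18,9) (17,43/4)]
3. After y ≥ 2: [(17,2) (19,8/3) (19,6) (18,9) (17,43/4)]
4. After y ≤ 4: [(17,4) (17,2) (19,8/3) (19,4)]
5. Canonical ring: [(17,2) (19,8/3) (19,4) (17,4)]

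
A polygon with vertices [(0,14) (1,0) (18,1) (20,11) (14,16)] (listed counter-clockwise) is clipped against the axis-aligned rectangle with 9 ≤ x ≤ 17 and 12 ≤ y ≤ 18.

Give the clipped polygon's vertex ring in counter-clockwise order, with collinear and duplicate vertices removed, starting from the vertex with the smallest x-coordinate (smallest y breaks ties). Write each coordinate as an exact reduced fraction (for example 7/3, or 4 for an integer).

1. After x ≥ 9: [(9,107/7) (9,8/17) (18,1) (20,11) (14,16)]
2. After x ≤ 17: [(9,107/7) (9,8/17) (17,16/17) (17,27/2) (14,16)]
3. After y ≥ 12: [(9,107/7) (9,12) (17,12) (17,27/2) (14,16)]
4. After y ≤ 18: [(9,107/7) (9,12) (17,12) (17,27/2) (14,16)]
5. Canonical ring: [(9,12) (17,12) (17,27/2) (14,16) (9,107/7)]

Clipped polygon: [(9,12) (17,12) (17,27/2) (14,16) (9,107/7)]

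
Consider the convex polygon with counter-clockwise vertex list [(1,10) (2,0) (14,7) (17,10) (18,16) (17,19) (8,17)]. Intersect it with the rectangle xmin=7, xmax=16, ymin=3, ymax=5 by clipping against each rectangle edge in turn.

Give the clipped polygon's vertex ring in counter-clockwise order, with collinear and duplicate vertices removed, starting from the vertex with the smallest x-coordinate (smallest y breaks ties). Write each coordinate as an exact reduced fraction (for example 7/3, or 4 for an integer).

Clipped polygon: [(7,3) (50/7,3) (74/7,5) (7,5)]

1. After x ≥ 7: [(7,16) (7,35/12) (14,7) (17,10) (18,16) (17,19) (8,17)]
2. After x ≤ 16: [(7,16) (7,35/12) (14,7) (16,9) (16,169/9) (8,17)]
3. After y ≥ 3: [(7,16) (7,3) (50/7,3) (14,7) (16,9) (16,169/9) (8,17)]
4. After y ≤ 5: [(7,5) (7,3) (50/7,3) (74/7,5)]
5. Canonical ring: [(7,3) (50/7,3) (74/7,5) (7,5)]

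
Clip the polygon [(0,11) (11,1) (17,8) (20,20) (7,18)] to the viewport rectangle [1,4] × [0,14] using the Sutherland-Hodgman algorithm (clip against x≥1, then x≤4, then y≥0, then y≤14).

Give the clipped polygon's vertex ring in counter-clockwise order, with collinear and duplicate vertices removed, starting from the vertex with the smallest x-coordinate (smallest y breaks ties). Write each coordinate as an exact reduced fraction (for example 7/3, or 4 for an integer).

Clipped polygon: [(1,111/11) (4,81/11) (4,14) (3,14) (1,12)]

1. After x ≥ 1: [(1,12) (1,111/11) (11,1) (17,8) (20,20) (7,18)]
2. After x ≤ 4: [(4,15) (1,12) (1,111/11) (4,81/11)]
3. After y ≥ 0: [(4,15) (1,12) (1,111/11) (4,81/11)]
4. After y ≤ 14: [(4,14) (3,14) (1,12) (1,111/11) (4,81/11)]
5. Canonical ring: [(1,111/11) (4,81/11) (4,14) (3,14) (1,12)]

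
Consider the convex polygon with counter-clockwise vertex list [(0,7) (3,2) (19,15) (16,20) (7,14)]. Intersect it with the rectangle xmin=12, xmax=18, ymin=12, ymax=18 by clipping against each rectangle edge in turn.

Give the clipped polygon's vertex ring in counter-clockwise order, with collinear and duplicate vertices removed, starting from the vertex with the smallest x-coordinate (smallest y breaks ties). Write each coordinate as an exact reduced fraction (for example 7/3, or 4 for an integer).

Clipped polygon: [(12,12) (199/13,12) (18,227/16) (18,50/3) (86/5,18) (13,18) (12,52/3)]

1. After x ≥ 12: [(12,149/16) (19,15) (16,20) (12,52/3)]
2. After x ≤ 18: [(12,149/16) (18,227/16) (18,50/3) (16,20) (12,52/3)]
3. After y ≥ 12: [(12,12) (199/13,12) (18,227/16) (18,50/3) (16,20) (12,52/3)]
4. After y ≤ 18: [(12,12) (199/13,12) (18,227/16) (18,50/3) (86/5,18) (13,18) (12,52/3)]
5. Canonical ring: [(12,12) (199/13,12) (18,227/16) (18,50/3) (86/5,18) (13,18) (12,52/3)]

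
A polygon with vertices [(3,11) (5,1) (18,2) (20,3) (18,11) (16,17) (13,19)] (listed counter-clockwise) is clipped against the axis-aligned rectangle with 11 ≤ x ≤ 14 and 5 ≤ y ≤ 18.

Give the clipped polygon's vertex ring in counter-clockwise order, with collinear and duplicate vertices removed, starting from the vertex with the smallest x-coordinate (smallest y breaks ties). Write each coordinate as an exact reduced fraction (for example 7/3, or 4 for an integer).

1. After x ≥ 11: [(11,87/5) (11,19/13) (18,2) (20,3) (18,11) (16,17) (13,19)]
2. After x ≤ 14: [(11,87/5) (11,19/13) (14,22/13) (14,55/3) (13,19)]
3. After y ≥ 5: [(11,87/5) (11,5) (14,5) (14,55/3) (13,19)]
4. After y ≤ 18: [(47/4,18) (11,87/5) (11,5) (14,5) (14,18)]
5. Canonical ring: [(11,5) (14,5) (14,18) (47/4,18) (11,87/5)]

Clipped polygon: [(11,5) (14,5) (14,18) (47/4,18) (11,87/5)]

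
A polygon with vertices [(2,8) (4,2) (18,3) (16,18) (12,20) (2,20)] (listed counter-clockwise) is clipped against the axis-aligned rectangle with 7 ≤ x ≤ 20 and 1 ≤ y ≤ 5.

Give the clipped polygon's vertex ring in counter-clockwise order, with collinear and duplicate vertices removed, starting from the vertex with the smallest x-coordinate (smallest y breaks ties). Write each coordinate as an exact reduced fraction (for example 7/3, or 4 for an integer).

Clipped polygon: [(7,31/14) (18,3) (266/15,5) (7,5)]

1. After x ≥ 7: [(7,31/14) (18,3) (16,18) (12,20) (7,20)]
2. After x ≤ 20: [(7,31/14) (18,3) (16,18) (12,20) (7,20)]
3. After y ≥ 1: [(7,31/14) (18,3) (16,18) (12,20) (7,20)]
4. After y ≤ 5: [(7,5) (7,31/14) (18,3) (266/15,5)]
5. Canonical ring: [(7,31/14) (18,3) (266/15,5) (7,5)]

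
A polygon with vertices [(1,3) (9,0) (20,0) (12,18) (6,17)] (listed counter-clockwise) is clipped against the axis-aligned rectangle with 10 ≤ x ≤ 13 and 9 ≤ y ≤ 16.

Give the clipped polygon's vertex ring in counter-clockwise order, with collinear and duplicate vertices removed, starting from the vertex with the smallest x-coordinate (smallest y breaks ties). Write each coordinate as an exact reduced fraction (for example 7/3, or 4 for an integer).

Clipped polygon: [(10,9) (13,9) (13,63/4) (116/9,16) (10,16)]

1. After x ≥ 10: [(10,0) (20,0) (12,18) (10,53/3)]
2. After x ≤ 13: [(10,0) (13,0) (13,63/4) (12,18) (10,53/3)]
3. After y ≥ 9: [(10,9) (13,9) (13,63/4) (12,18) (10,53/3)]
4. After y ≤ 16: [(10,16) (10,9) (13,9) (13,63/4) (116/9,16)]
5. Canonical ring: [(10,9) (13,9) (13,63/4) (116/9,16) (10,16)]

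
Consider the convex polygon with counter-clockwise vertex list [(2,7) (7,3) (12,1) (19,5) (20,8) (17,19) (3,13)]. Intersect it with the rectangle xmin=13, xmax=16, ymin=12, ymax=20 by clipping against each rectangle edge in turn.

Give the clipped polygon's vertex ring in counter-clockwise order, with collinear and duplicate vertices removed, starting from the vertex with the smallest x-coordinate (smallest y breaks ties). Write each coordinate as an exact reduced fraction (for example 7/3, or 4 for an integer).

1. After x ≥ 13: [(13,11/7) (19,5) (20,8) (17,19) (13,121/7)]
2. After x ≤ 16: [(13,11/7) (16,23/7) (16,130/7) (13,121/7)]
3. After y ≥ 12: [(13,12) (16,12) (16,130/7) (13,121/7)]
4. After y ≤ 20: [(13,12) (16,12) (16,130/7) (13,121/7)]
5. Canonical ring: [(13,12) (16,12) (16,130/7) (13,121/7)]

Clipped polygon: [(13,12) (16,12) (16,130/7) (13,121/7)]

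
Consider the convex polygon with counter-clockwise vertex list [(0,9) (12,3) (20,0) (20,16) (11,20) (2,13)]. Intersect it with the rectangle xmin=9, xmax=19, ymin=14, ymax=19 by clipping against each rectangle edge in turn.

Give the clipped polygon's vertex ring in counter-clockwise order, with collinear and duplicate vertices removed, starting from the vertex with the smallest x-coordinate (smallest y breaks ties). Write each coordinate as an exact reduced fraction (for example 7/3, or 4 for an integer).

Clipped polygon: [(9,14) (19,14) (19,148/9) (53/4,19) (68/7,19) (9,166/9)]

1. After x ≥ 9: [(9,9/2) (12,3) (20,0) (20,16) (11,20) (9,166/9)]
2. After x ≤ 19: [(9,9/2) (12,3) (19,3/8) (19,148/9) (11,20) (9,166/9)]
3. After y ≥ 14: [(9,14) (19,14) (19,148/9) (11,20) (9,166/9)]
4. After y ≤ 19: [(9,14) (19,14) (19,148/9) (53/4,19) (68/7,19) (9,166/9)]
5. Canonical ring: [(9,14) (19,14) (19,148/9) (53/4,19) (68/7,19) (9,166/9)]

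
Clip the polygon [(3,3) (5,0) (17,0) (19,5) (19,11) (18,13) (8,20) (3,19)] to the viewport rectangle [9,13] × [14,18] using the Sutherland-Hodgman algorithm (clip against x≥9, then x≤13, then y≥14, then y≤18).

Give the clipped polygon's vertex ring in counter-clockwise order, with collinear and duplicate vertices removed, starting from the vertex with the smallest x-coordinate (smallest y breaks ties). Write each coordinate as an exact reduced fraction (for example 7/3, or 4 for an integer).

1. After x ≥ 9: [(9,0) (17,0) (19,5) (19,11) (18,13) (9,193/10)]
2. After x ≤ 13: [(9,0) (13,0) (13,33/2) (9,193/10)]
3. After y ≥ 14: [(9,14) (13,14) (13,33/2) (9,193/10)]
4. After y ≤ 18: [(9,18) (9,14) (13,14) (13,33/2) (76/7,18)]
5. Canonical ring: [(9,14) (13,14) (13,33/2) (76/7,18) (9,18)]

Clipped polygon: [(9,14) (13,14) (13,33/2) (76/7,18) (9,18)]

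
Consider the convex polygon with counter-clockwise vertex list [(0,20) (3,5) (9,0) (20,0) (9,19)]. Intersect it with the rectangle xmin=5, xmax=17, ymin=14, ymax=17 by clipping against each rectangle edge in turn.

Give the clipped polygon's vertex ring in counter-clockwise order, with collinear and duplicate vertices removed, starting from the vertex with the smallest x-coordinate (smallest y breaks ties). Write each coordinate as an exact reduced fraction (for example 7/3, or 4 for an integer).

Clipped polygon: [(5,14) (226/19,14) (193/19,17) (5,17)]

1. After x ≥ 5: [(5,175/9) (5,10/3) (9,0) (20,0) (9,19)]
2. After x ≤ 17: [(5,175/9) (5,10/3) (9,0) (17,0) (17,57/11) (9,19)]
3. After y ≥ 14: [(5,175/9) (5,14) (226/19,14) (9,19)]
4. After y ≤ 17: [(5,17) (5,14) (226/19,14) (193/19,17)]
5. Canonical ring: [(5,14) (226/19,14) (193/19,17) (5,17)]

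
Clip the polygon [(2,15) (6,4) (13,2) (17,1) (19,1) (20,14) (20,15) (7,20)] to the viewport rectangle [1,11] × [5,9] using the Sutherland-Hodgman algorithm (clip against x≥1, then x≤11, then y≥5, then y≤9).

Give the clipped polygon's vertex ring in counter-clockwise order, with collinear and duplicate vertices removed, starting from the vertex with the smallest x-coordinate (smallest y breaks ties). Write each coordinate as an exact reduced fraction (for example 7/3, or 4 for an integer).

Clipped polygon: [(46/11,9) (62/11,5) (11,5) (11,9)]

1. After x ≥ 1: [(2,15) (6,4) (13,2) (17,1) (19,1) (20,14) (20,15) (7,20)]
2. After x ≤ 11: [(2,15) (6,4) (11,18/7) (11,240/13) (7,20)]
3. After y ≥ 5: [(2,15) (62/11,5) (11,5) (11,240/13) (7,20)]
4. After y ≤ 9: [(46/11,9) (62/11,5) (11,5) (11,9)]
5. Canonical ring: [(46/11,9) (62/11,5) (11,5) (11,9)]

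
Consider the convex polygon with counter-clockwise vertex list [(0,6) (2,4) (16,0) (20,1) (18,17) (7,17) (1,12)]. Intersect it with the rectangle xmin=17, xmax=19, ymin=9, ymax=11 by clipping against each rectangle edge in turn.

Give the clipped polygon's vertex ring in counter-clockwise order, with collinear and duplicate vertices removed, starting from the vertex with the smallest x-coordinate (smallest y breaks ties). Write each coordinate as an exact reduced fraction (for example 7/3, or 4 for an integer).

Clipped polygon: [(17,9) (19,9) (75/4,11) (17,11)]

1. After x ≥ 17: [(17,1/4) (20,1) (18,17) (17,17)]
2. After x ≤ 19: [(17,1/4) (19,3/4) (19,9) (18,17) (17,17)]
3. After y ≥ 9: [(17,9) (19,9) (19,9) (18,17) (17,17)]
4. After y ≤ 11: [(17,11) (17,9) (19,9) (19,9) (75/4,11)]
5. Canonical ring: [(17,9) (19,9) (75/4,11) (17,11)]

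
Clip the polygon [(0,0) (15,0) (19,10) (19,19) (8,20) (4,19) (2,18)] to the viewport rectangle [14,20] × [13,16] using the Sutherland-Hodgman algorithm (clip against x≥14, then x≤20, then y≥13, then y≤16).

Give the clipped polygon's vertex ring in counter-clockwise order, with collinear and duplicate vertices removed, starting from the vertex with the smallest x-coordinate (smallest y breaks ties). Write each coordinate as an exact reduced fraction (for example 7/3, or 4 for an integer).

1. After x ≥ 14: [(14,0) (15,0) (19,10) (19,19) (14,214/11)]
2. After x ≤ 20: [(14,0) (15,0) (19,10) (19,19) (14,214/11)]
3. After y ≥ 13: [(14,13) (19,13) (19,19) (14,214/11)]
4. After y ≤ 16: [(14,16) (14,13) (19,13) (19,16)]
5. Canonical ring: [(14,13) (19,13) (19,16) (14,16)]

Clipped polygon: [(14,13) (19,13) (19,16) (14,16)]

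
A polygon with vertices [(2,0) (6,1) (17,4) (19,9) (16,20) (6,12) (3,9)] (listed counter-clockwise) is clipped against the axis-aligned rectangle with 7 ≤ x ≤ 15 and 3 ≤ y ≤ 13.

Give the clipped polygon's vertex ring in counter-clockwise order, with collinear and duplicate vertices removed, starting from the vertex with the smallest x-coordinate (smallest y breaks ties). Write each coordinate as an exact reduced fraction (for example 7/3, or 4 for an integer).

Clipped polygon: [(7,3) (40/3,3) (15,38/11) (15,13) (29/4,13) (7,64/5)]

1. After x ≥ 7: [(7,14/11) (17,4) (19,9) (16,20) (7,64/5)]
2. After x ≤ 15: [(7,14/11) (15,38/11) (15,96/5) (7,64/5)]
3. After y ≥ 3: [(7,3) (40/3,3) (15,38/11) (15,96/5) (7,64/5)]
4. After y ≤ 13: [(7,3) (40/3,3) (15,38/11) (15,13) (29/4,13) (7,64/5)]
5. Canonical ring: [(7,3) (40/3,3) (15,38/11) (15,13) (29/4,13) (7,64/5)]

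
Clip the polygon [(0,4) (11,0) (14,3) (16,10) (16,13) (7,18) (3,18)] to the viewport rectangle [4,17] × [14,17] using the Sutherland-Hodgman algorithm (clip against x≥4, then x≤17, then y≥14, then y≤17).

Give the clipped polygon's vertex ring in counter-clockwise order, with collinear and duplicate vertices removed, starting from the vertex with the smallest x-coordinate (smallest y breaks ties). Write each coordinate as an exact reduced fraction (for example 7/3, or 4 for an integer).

1. After x ≥ 4: [(4,28/11) (11,0) (14,3) (16,10) (16,13) (7,18) (4,18)]
2. After x ≤ 17: [(4,28/11) (11,0) (14,3) (16,10) (16,13) (7,18) (4,18)]
3. After y ≥ 14: [(4,14) (71/5,14) (7,18) (4,18)]
4. After y ≤ 17: [(4,17) (4,14) (71/5,14) (44/5,17)]
5. Canonical ring: [(4,14) (71/5,14) (44/5,17) (4,17)]

Clipped polygon: [(4,14) (71/5,14) (44/5,17) (4,17)]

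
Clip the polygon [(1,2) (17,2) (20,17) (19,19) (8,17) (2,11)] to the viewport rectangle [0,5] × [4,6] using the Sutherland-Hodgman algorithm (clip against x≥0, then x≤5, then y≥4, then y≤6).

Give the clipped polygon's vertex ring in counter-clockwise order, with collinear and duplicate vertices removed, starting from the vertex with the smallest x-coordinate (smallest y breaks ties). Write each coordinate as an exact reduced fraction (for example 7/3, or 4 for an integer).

Clipped polygon: [(11/9,4) (5,4) (5,6) (13/9,6)]

1. After x ≥ 0: [(1,2) (17,2) (20,17) (19,19) (8,17) (2,11)]
2. After x ≤ 5: [(1,2) (5,2) (5,14) (2,11)]
3. After y ≥ 4: [(11/9,4) (5,4) (5,14) (2,11)]
4. After y ≤ 6: [(13/9,6) (11/9,4) (5,4) (5,6)]
5. Canonical ring: [(11/9,4) (5,4) (5,6) (13/9,6)]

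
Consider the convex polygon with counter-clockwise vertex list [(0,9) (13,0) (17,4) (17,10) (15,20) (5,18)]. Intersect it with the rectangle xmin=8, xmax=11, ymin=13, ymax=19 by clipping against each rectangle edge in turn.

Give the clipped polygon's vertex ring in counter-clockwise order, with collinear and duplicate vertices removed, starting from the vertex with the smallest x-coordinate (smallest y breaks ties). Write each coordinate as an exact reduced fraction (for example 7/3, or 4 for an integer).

Clipped polygon: [(8,13) (11,13) (11,19) (10,19) (8,93/5)]

1. After x ≥ 8: [(8,45/13) (13,0) (17,4) (17,10) (15,20) (8,93/5)]
2. After x ≤ 11: [(8,45/13) (11,18/13) (11,96/5) (8,93/5)]
3. After y ≥ 13: [(8,13) (11,13) (11,96/5) (8,93/5)]
4. After y ≤ 19: [(8,13) (11,13) (11,19) (10,19) (8,93/5)]
5. Canonical ring: [(8,13) (11,13) (11,19) (10,19) (8,93/5)]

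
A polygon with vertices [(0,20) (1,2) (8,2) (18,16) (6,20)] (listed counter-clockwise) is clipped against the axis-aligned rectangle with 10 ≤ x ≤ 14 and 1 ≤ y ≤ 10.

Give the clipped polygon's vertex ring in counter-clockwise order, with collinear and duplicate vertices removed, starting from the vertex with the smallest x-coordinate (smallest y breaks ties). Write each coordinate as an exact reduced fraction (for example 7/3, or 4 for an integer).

1. After x ≥ 10: [(10,24/5) (18,16) (10,56/3)]
2. After x ≤ 14: [(10,24/5) (14,52/5) (14,52/3) (10,56/3)]
3. After y ≥ 1: [(10,24/5) (14,52/5) (14,52/3) (10,56/3)]
4. After y ≤ 10: [(10,10) (10,24/5) (96/7,10)]
5. Canonical ring: [(10,24/5) (96/7,10) (10,10)]

Clipped polygon: [(10,24/5) (96/7,10) (10,10)]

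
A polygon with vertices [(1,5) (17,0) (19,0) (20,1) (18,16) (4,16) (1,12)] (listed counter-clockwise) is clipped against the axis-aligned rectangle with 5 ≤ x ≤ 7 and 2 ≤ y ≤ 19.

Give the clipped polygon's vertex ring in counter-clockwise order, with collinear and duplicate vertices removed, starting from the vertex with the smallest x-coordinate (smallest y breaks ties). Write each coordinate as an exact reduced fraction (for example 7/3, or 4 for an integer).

Clipped polygon: [(5,15/4) (7,25/8) (7,16) (5,16)]

1. After x ≥ 5: [(5,15/4) (17,0) (19,0) (20,1) (18,16) (5,16)]
2. After x ≤ 7: [(5,15/4) (7,25/8) (7,16) (5,16)]
3. After y ≥ 2: [(5,15/4) (7,25/8) (7,16) (5,16)]
4. After y ≤ 19: [(5,15/4) (7,25/8) (7,16) (5,16)]
5. Canonical ring: [(5,15/4) (7,25/8) (7,16) (5,16)]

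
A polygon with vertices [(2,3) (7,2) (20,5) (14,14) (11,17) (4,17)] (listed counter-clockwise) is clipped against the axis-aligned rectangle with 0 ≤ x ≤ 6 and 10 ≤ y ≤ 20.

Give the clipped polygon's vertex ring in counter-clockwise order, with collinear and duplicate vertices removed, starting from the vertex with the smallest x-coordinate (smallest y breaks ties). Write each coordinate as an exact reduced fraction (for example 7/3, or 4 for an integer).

1. After x ≥ 0: [(2,3) (7,2) (20,5) (14,14) (11,17) (4,17)]
2. After x ≤ 6: [(2,3) (6,11/5) (6,17) (4,17)]
3. After y ≥ 10: [(3,10) (6,10) (6,17) (4,17)]
4. After y ≤ 20: [(3,10) (6,10) (6,17) (4,17)]
5. Canonical ring: [(3,10) (6,10) (6,17) (4,17)]

Clipped polygon: [(3,10) (6,10) (6,17) (4,17)]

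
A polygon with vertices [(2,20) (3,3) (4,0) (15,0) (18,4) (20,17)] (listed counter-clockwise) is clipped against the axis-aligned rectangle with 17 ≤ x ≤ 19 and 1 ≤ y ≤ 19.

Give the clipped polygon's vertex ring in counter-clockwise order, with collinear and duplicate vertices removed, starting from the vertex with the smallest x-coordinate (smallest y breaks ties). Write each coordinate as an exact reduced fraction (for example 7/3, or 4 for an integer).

Clipped polygon: [(17,8/3) (18,4) (19,21/2) (19,103/6) (17,35/2)]

1. After x ≥ 17: [(17,35/2) (17,8/3) (18,4) (20,17)]
2. After x ≤ 19: [(19,103/6) (17,35/2) (17,8/3) (18,4) (19,21/2)]
3. After y ≥ 1: [(19,103/6) (17,35/2) (17,8/3) (18,4) (19,21/2)]
4. After y ≤ 19: [(19,103/6) (17,35/2) (17,8/3) (18,4) (19,21/2)]
5. Canonical ring: [(17,8/3) (18,4) (19,21/2) (19,103/6) (17,35/2)]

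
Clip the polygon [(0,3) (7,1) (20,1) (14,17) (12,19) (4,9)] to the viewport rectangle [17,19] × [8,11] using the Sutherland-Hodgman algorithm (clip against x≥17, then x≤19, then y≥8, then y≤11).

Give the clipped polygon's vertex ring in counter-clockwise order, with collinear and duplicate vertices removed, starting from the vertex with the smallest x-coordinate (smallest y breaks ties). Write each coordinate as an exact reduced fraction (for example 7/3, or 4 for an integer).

1. After x ≥ 17: [(17,1) (20,1) (17,9)]
2. After x ≤ 19: [(17,1) (19,1) (19,11/3) (17,9)]
3. After y ≥ 8: [(17,8) (139/8,8) (17,9)]
4. After y ≤ 11: [(17,8) (139/8,8) (17,9)]
5. Canonical ring: [(17,8) (139/8,8) (17,9)]

Clipped polygon: [(17,8) (139/8,8) (17,9)]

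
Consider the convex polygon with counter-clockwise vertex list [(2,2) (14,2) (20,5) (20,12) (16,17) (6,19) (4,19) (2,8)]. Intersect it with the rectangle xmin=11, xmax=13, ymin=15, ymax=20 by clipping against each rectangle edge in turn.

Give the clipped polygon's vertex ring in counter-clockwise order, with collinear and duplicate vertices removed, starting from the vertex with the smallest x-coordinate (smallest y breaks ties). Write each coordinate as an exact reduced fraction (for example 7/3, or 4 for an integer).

Clipped polygon: [(11,15) (13,15) (13,88/5) (11,18)]

1. After x ≥ 11: [(11,2) (14,2) (20,5) (20,12) (16,17) (11,18)]
2. After x ≤ 13: [(11,2) (13,2) (13,88/5) (11,18)]
3. After y ≥ 15: [(11,15) (13,15) (13,88/5) (11,18)]
4. After y ≤ 20: [(11,15) (13,15) (13,88/5) (11,18)]
5. Canonical ring: [(11,15) (13,15) (13,88/5) (11,18)]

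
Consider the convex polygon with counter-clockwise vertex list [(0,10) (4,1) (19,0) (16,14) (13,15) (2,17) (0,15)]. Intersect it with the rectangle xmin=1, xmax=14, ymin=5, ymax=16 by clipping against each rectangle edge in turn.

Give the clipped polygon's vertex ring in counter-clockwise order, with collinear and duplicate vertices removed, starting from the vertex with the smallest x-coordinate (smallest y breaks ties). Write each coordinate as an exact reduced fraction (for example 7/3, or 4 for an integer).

Clipped polygon: [(1,31/4) (20/9,5) (14,5) (14,44/3) (13,15) (15/2,16) (1,16)]

1. After x ≥ 1: [(1,31/4) (4,1) (19,0) (16,14) (13,15) (2,17) (1,16)]
2. After x ≤ 14: [(1,31/4) (4,1) (14,1/3) (14,44/3) (13,15) (2,17) (1,16)]
3. After y ≥ 5: [(1,31/4) (20/9,5) (14,5) (14,44/3) (13,15) (2,17) (1,16)]
4. After y ≤ 16: [(1,31/4) (20/9,5) (14,5) (14,44/3) (13,15) (15/2,16) (1,16) (1,16)]
5. Canonical ring: [(1,31/4) (20/9,5) (14,5) (14,44/3) (13,15) (15/2,16) (1,16)]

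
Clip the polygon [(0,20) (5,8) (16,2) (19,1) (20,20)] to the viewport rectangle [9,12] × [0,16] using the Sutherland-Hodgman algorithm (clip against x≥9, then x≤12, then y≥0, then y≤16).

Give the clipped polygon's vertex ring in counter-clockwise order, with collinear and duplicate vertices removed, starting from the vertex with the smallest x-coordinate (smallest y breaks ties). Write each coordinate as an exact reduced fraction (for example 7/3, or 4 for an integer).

Clipped polygon: [(9,64/11) (12,46/11) (12,16) (9,16)]

1. After x ≥ 9: [(9,20) (9,64/11) (16,2) (19,1) (20,20)]
2. After x ≤ 12: [(12,20) (9,20) (9,64/11) (12,46/11)]
3. After y ≥ 0: [(12,20) (9,20) (9,64/11) (12,46/11)]
4. After y ≤ 16: [(12,16) (9,16) (9,64/11) (12,46/11)]
5. Canonical ring: [(9,64/11) (12,46/11) (12,16) (9,16)]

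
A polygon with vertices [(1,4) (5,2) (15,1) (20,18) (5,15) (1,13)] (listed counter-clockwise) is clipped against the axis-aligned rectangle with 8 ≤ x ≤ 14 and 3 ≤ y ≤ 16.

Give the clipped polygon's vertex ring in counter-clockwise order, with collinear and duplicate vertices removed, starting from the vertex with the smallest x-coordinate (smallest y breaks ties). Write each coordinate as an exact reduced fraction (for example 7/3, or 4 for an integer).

1. After x ≥ 8: [(8,17/10) (15,1) (20,18) (8,78/5)]
2. After x ≤ 14: [(8,17/10) (14,11/10) (14,84/5) (8,78/5)]
3. After y ≥ 3: [(8,3) (14,3) (14,84/5) (8,78/5)]
4. After y ≤ 16: [(8,3) (14,3) (14,16) (10,16) (8,78/5)]
5. Canonical ring: [(8,3) (14,3) (14,16) (10,16) (8,78/5)]

Clipped polygon: [(8,3) (14,3) (14,16) (10,16) (8,78/5)]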